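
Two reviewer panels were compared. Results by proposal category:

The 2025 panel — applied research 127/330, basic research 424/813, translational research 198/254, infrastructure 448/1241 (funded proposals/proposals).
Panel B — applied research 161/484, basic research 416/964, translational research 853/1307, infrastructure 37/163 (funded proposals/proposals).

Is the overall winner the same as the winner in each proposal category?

No

Applied research: the 2025 panel 127/330 = 38.5%, Panel B 161/484 = 33.3% → the 2025 panel
Basic research: the 2025 panel 424/813 = 52.2%, Panel B 416/964 = 43.2% → the 2025 panel
Translational research: the 2025 panel 198/254 = 78.0%, Panel B 853/1307 = 65.3% → the 2025 panel
Infrastructure: the 2025 panel 448/1241 = 36.1%, Panel B 37/163 = 22.7% → the 2025 panel
Overall: the 2025 panel 1197/2638 = 45.4%, Panel B 1467/2918 = 50.3% → Panel B
The 2025 panel wins each proposal group but Panel B wins overall — the comparison reverses. The 2025 panel's proposals skew toward infrastructure, which has a lower base rate.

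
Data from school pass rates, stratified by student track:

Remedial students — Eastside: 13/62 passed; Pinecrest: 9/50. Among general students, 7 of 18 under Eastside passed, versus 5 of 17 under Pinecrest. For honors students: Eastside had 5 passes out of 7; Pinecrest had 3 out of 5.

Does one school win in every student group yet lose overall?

Remedial: Eastside 13/62 = 21.0%, Pinecrest 9/50 = 18.0% → Eastside
General: Eastside 7/18 = 38.9%, Pinecrest 5/17 = 29.4% → Eastside
Honors: Eastside 5/7 = 71.4%, Pinecrest 3/5 = 60.0% → Eastside
Overall: Eastside 25/87 = 28.7%, Pinecrest 17/72 = 23.6% → Eastside
Eastside wins overall and in every student group — no reversal.

No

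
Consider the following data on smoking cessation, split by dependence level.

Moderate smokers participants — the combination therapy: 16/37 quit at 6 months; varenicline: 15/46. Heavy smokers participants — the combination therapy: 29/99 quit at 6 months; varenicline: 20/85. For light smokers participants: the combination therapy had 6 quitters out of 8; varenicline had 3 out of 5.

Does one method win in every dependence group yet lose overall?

Moderate smokers: the combination therapy 16/37 = 43.2%, varenicline 15/46 = 32.6% → the combination therapy
Heavy smokers: the combination therapy 29/99 = 29.3%, varenicline 20/85 = 23.5% → the combination therapy
Light smokers: the combination therapy 6/8 = 75.0%, varenicline 3/5 = 60.0% → the combination therapy
Overall: the combination therapy 51/144 = 35.4%, varenicline 38/136 = 27.9% → the combination therapy
The combination therapy wins overall and in every dependence group — no reversal.

No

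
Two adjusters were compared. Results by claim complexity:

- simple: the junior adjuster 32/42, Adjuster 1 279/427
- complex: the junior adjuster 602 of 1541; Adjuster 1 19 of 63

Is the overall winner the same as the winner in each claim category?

No

Simple: the junior adjuster 32/42 = 76.2%, Adjuster 1 279/427 = 65.3% → the junior adjuster
Complex: the junior adjuster 602/1541 = 39.1%, Adjuster 1 19/63 = 30.2% → the junior adjuster
Overall: the junior adjuster 634/1583 = 40.1%, Adjuster 1 298/490 = 60.8% → Adjuster 1
The junior adjuster wins each claim group but Adjuster 1 wins overall — the comparison reverses. The junior adjuster's claims skew toward complex, which has a lower base rate.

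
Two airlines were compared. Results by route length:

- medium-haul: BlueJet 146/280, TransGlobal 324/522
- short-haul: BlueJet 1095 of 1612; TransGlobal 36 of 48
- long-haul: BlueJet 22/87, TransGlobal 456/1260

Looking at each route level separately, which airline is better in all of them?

TransGlobal

Medium-haul: BlueJet 146/280 = 52.1%, TransGlobal 324/522 = 62.1% → TransGlobal
Short-haul: BlueJet 1095/1612 = 67.9%, TransGlobal 36/48 = 75.0% → TransGlobal
Long-haul: BlueJet 22/87 = 25.3%, TransGlobal 456/1260 = 36.2% → TransGlobal
TransGlobal has the higher rate in all 3 groups.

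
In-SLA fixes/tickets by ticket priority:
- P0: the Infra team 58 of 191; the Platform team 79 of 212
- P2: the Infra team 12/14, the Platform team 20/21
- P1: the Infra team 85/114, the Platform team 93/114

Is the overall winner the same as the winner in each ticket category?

P0: the Infra team 58/191 = 30.4%, the Platform team 79/212 = 37.3% → the Platform team
P2: the Infra team 12/14 = 85.7%, the Platform team 20/21 = 95.2% → the Platform team
P1: the Infra team 85/114 = 74.6%, the Platform team 93/114 = 81.6% → the Platform team
Overall: the Infra team 155/319 = 48.6%, the Platform team 192/347 = 55.3% → the Platform team
The Platform team wins overall and in every ticket group — no reversal.

Yes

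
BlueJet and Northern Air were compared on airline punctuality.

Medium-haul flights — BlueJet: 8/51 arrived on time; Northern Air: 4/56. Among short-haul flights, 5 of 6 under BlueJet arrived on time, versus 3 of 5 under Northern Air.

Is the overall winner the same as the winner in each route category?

Yes

Medium-haul: BlueJet 8/51 = 15.7%, Northern Air 4/56 = 7.1% → BlueJet
Short-haul: BlueJet 5/6 = 83.3%, Northern Air 3/5 = 60.0% → BlueJet
Overall: BlueJet 13/57 = 22.8%, Northern Air 7/61 = 11.5% → BlueJet
BlueJet wins overall and in every route group — no reversal.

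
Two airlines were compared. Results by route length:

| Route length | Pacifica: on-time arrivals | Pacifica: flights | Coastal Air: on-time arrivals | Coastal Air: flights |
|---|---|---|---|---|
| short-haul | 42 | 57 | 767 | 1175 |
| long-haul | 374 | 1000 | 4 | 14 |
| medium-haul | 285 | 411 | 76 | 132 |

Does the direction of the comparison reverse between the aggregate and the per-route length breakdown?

Yes

Short-haul: Pacifica 42/57 = 73.7%, Coastal Air 767/1175 = 65.3% → Pacifica
Long-haul: Pacifica 374/1000 = 37.4%, Coastal Air 4/14 = 28.6% → Pacifica
Medium-haul: Pacifica 285/411 = 69.3%, Coastal Air 76/132 = 57.6% → Pacifica
Overall: Pacifica 701/1468 = 47.8%, Coastal Air 847/1321 = 64.1% → Coastal Air
Pacifica wins each route group but Coastal Air wins overall — the comparison reverses. Pacifica's flights skew toward long-haul, which has a lower base rate.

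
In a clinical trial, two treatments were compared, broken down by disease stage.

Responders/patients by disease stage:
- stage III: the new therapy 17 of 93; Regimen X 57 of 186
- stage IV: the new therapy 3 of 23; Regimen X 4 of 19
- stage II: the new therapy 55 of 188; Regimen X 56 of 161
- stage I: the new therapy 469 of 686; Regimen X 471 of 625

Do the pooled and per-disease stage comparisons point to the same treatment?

Stage III: the new therapy 17/93 = 18.3%, Regimen X 57/186 = 30.6% → Regimen X
Stage IV: the new therapy 3/23 = 13.0%, Regimen X 4/19 = 21.1% → Regimen X
Stage II: the new therapy 55/188 = 29.3%, Regimen X 56/161 = 34.8% → Regimen X
Stage I: the new therapy 469/686 = 68.4%, Regimen X 471/625 = 75.4% → Regimen X
Overall: the new therapy 544/990 = 54.9%, Regimen X 588/991 = 59.3% → Regimen X
Regimen X wins overall and in every disease group — no reversal.

Yes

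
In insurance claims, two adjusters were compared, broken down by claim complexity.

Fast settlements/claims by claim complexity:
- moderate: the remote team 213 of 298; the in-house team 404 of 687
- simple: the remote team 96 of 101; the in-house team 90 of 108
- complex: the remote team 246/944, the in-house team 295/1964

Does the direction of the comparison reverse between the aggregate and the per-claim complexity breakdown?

Moderate: the remote team 213/298 = 71.5%, the in-house team 404/687 = 58.8% → the remote team
Simple: the remote team 96/101 = 95.0%, the in-house team 90/108 = 83.3% → the remote team
Complex: the remote team 246/944 = 26.1%, the in-house team 295/1964 = 15.0% → the remote team
Overall: the remote team 555/1343 = 41.3%, the in-house team 789/2759 = 28.6% → the remote team
The remote team wins overall and in every claim group — no reversal.

No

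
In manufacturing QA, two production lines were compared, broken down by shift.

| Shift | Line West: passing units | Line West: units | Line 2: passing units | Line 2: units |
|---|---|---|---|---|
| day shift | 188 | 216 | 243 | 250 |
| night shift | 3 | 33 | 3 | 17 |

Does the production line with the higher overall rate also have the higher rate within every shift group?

Yes

Day shift: Line West 188/216 = 87.0%, Line 2 243/250 = 97.2% → Line 2
Night shift: Line West 3/33 = 9.1%, Line 2 3/17 = 17.6% → Line 2
Overall: Line West 191/249 = 76.7%, Line 2 246/267 = 92.1% → Line 2
Line 2 wins overall and in every shift group — no reversal.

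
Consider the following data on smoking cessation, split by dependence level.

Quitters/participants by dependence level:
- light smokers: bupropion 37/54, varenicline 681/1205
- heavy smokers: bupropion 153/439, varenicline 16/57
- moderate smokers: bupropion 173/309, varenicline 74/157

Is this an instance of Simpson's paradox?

Light smokers: bupropion 37/54 = 68.5%, varenicline 681/1205 = 56.5% → bupropion
Heavy smokers: bupropion 153/439 = 34.9%, varenicline 16/57 = 28.1% → bupropion
Moderate smokers: bupropion 173/309 = 56.0%, varenicline 74/157 = 47.1% → bupropion
Overall: bupropion 363/802 = 45.3%, varenicline 771/1419 = 54.3% → varenicline
Bupropion wins each dependence group but varenicline wins overall — the comparison reverses. Bupropion's participants skew toward heavy smokers, which has a lower base rate.

Yes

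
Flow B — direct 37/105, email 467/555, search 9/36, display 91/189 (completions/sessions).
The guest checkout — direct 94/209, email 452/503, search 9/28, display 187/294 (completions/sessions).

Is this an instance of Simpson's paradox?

No

Direct: Flow B 37/105 = 35.2%, the guest checkout 94/209 = 45.0% → the guest checkout
Email: Flow B 467/555 = 84.1%, the guest checkout 452/503 = 89.9% → the guest checkout
Search: Flow B 9/36 = 25.0%, the guest checkout 9/28 = 32.1% → the guest checkout
Display: Flow B 91/189 = 48.1%, the guest checkout 187/294 = 63.6% → the guest checkout
Overall: Flow B 604/885 = 68.2%, the guest checkout 742/1034 = 71.8% → the guest checkout
The guest checkout wins overall and in every traffic group — no reversal.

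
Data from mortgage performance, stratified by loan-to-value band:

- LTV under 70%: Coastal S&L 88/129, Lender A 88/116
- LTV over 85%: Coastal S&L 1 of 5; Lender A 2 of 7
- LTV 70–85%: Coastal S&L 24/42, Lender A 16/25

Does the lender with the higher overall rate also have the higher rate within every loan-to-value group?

Yes

LTV under 70%: Coastal S&L 88/129 = 68.2%, Lender A 88/116 = 75.9% → Lender A
LTV over 85%: Coastal S&L 1/5 = 20.0%, Lender A 2/7 = 28.6% → Lender A
LTV 70–85%: Coastal S&L 24/42 = 57.1%, Lender A 16/25 = 64.0% → Lender A
Overall: Coastal S&L 113/176 = 64.2%, Lender A 106/148 = 71.6% → Lender A
Lender A wins overall and in every loan-to-value group — no reversal.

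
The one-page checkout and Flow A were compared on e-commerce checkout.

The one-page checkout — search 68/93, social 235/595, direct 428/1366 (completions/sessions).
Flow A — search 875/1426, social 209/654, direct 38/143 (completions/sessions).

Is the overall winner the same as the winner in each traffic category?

Search: the one-page checkout 68/93 = 73.1%, Flow A 875/1426 = 61.4% → the one-page checkout
Social: the one-page checkout 235/595 = 39.5%, Flow A 209/654 = 32.0% → the one-page checkout
Direct: the one-page checkout 428/1366 = 31.3%, Flow A 38/143 = 26.6% → the one-page checkout
Overall: the one-page checkout 731/2054 = 35.6%, Flow A 1122/2223 = 50.5% → Flow A
The one-page checkout wins each traffic group but Flow A wins overall — the comparison reverses. The one-page checkout's sessions skew toward direct, which has a lower base rate.

No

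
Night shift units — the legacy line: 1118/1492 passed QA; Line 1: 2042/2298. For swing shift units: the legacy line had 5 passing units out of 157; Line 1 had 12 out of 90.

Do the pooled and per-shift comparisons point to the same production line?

Yes

Night shift: the legacy line 1118/1492 = 74.9%, Line 1 2042/2298 = 88.9% → Line 1
Swing shift: the legacy line 5/157 = 3.2%, Line 1 12/90 = 13.3% → Line 1
Overall: the legacy line 1123/1649 = 68.1%, Line 1 2054/2388 = 86.0% → Line 1
Line 1 wins overall and in every shift group — no reversal.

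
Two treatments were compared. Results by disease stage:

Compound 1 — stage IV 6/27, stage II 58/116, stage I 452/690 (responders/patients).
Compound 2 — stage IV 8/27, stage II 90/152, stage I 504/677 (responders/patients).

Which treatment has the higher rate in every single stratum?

Stage IV: Compound 1 6/27 = 22.2%, Compound 2 8/27 = 29.6% → Compound 2
Stage II: Compound 1 58/116 = 50.0%, Compound 2 90/152 = 59.2% → Compound 2
Stage I: Compound 1 452/690 = 65.5%, Compound 2 504/677 = 74.4% → Compound 2
Compound 2 has the higher rate in all 3 groups.

Compound 2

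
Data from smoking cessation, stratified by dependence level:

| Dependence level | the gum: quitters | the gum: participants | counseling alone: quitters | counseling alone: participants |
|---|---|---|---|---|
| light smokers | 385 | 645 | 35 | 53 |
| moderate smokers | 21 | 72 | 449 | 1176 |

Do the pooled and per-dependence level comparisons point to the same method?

No

Light smokers: the gum 385/645 = 59.7%, counseling alone 35/53 = 66.0% → counseling alone
Moderate smokers: the gum 21/72 = 29.2%, counseling alone 449/1176 = 38.2% → counseling alone
Overall: the gum 406/717 = 56.6%, counseling alone 484/1229 = 39.4% → the gum
Counseling alone wins each dependence group but the gum wins overall — the comparison reverses. Counseling alone's participants skew toward moderate smokers, which has a lower base rate.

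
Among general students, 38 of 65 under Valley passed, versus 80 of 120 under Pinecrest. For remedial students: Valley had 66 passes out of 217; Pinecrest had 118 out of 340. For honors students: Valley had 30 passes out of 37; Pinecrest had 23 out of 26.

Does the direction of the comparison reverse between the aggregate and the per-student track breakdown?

No

General: Valley 38/65 = 58.5%, Pinecrest 80/120 = 66.7% → Pinecrest
Remedial: Valley 66/217 = 30.4%, Pinecrest 118/340 = 34.7% → Pinecrest
Honors: Valley 30/37 = 81.1%, Pinecrest 23/26 = 88.5% → Pinecrest
Overall: Valley 134/319 = 42.0%, Pinecrest 221/486 = 45.5% → Pinecrest
Pinecrest wins overall and in every student group — no reversal.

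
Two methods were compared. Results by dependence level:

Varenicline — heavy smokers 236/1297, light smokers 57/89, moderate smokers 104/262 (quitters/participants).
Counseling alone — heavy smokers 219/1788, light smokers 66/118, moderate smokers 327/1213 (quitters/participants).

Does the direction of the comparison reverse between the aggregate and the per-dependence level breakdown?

No

Heavy smokers: varenicline 236/1297 = 18.2%, counseling alone 219/1788 = 12.2% → varenicline
Light smokers: varenicline 57/89 = 64.0%, counseling alone 66/118 = 55.9% → varenicline
Moderate smokers: varenicline 104/262 = 39.7%, counseling alone 327/1213 = 27.0% → varenicline
Overall: varenicline 397/1648 = 24.1%, counseling alone 612/3119 = 19.6% → varenicline
Varenicline wins overall and in every dependence group — no reversal.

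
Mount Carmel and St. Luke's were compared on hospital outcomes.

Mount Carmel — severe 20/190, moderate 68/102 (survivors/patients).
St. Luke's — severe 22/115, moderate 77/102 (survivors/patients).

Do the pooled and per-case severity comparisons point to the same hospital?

Severe: Mount Carmel 20/190 = 10.5%, St. Luke's 22/115 = 19.1% → St. Luke's
Moderate: Mount Carmel 68/102 = 66.7%, St. Luke's 77/102 = 75.5% → St. Luke's
Overall: Mount Carmel 88/292 = 30.1%, St. Luke's 99/217 = 45.6% → St. Luke's
St. Luke's wins overall and in every case group — no reversal.

Yes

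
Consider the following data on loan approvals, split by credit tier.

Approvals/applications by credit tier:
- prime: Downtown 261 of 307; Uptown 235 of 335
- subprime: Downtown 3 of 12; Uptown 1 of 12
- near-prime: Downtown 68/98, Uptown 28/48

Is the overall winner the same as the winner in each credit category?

Prime: Downtown 261/307 = 85.0%, Uptown 235/335 = 70.1% → Downtown
Subprime: Downtown 3/12 = 25.0%, Uptown 1/12 = 8.3% → Downtown
Near-prime: Downtown 68/98 = 69.4%, Uptown 28/48 = 58.3% → Downtown
Overall: Downtown 332/417 = 79.6%, Uptown 264/395 = 66.8% → Downtown
Downtown wins overall and in every credit group — no reversal.

Yes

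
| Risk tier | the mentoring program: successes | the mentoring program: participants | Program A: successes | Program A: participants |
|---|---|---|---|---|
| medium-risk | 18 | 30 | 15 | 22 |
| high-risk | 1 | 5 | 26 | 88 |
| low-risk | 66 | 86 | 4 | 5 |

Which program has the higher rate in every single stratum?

Medium-risk: the mentoring program 18/30 = 60.0%, Program A 15/22 = 68.2% → Program A
High-risk: the mentoring program 1/5 = 20.0%, Program A 26/88 = 29.5% → Program A
Low-risk: the mentoring program 66/86 = 76.7%, Program A 4/5 = 80.0% → Program A
Program A has the higher rate in all 3 groups.

Program A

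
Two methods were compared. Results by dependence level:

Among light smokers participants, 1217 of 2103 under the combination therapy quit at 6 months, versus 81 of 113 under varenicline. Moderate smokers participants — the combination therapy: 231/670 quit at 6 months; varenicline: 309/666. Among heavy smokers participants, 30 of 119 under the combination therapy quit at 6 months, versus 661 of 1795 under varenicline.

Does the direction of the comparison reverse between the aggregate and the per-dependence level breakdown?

Light smokers: the combination therapy 1217/2103 = 57.9%, varenicline 81/113 = 71.7% → varenicline
Moderate smokers: the combination therapy 231/670 = 34.5%, varenicline 309/666 = 46.4% → varenicline
Heavy smokers: the combination therapy 30/119 = 25.2%, varenicline 661/1795 = 36.8% → varenicline
Overall: the combination therapy 1478/2892 = 51.1%, varenicline 1051/2574 = 40.8% → the combination therapy
Varenicline wins each dependence group but the combination therapy wins overall — the comparison reverses. Varenicline's participants skew toward heavy smokers, which has a lower base rate.

Yes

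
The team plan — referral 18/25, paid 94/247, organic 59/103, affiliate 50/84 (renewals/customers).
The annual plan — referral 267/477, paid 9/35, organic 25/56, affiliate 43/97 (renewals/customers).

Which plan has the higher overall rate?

the annual plan

Referral: the team plan 18/25 = 72.0%, the annual plan 267/477 = 56.0% → the team plan
Paid: the team plan 94/247 = 38.1%, the annual plan 9/35 = 25.7% → the team plan
Organic: the team plan 59/103 = 57.3%, the annual plan 25/56 = 44.6% → the team plan
Affiliate: the team plan 50/84 = 59.5%, the annual plan 43/97 = 44.3% → the team plan
Overall: the team plan 221/459 = 48.1%, the annual plan 344/665 = 51.7% → the annual plan
(The team plan wins every signup group but the annual plan wins overall — the team plan's customers skew toward the low-rate paid group.)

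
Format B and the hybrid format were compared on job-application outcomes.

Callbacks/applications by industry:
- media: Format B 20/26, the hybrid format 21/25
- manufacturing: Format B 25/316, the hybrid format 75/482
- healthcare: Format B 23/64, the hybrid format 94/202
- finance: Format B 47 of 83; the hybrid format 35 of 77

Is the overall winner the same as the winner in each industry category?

Media: Format B 20/26 = 76.9%, the hybrid format 21/25 = 84.0% → the hybrid format
Manufacturing: Format B 25/316 = 7.9%, the hybrid format 75/482 = 15.6% → the hybrid format
Healthcare: Format B 23/64 = 35.9%, the hybrid format 94/202 = 46.5% → the hybrid format
Finance: Format B 47/83 = 56.6%, the hybrid format 35/77 = 45.5% → Format B
Overall: Format B 115/489 = 23.5%, the hybrid format 225/786 = 28.6% → the hybrid format
Neither sweeps: Format B wins 1 of 4 groups, the hybrid format wins 3. The hybrid format wins overall but not every group — no Simpson reversal.

No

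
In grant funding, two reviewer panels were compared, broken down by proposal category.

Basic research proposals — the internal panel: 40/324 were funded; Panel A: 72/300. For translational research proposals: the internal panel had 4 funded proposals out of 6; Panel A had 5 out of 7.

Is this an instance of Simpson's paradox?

Basic research: the internal panel 40/324 = 12.3%, Panel A 72/300 = 24.0% → Panel A
Translational research: the internal panel 4/6 = 66.7%, Panel A 5/7 = 71.4% → Panel A
Overall: the internal panel 44/330 = 13.3%, Panel A 77/307 = 25.1% → Panel A
Panel A wins overall and in every proposal group — no reversal.

No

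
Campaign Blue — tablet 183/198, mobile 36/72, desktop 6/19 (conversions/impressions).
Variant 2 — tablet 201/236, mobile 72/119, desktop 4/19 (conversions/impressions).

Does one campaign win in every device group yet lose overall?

Tablet: Campaign Blue 183/198 = 92.4%, Variant 2 201/236 = 85.2% → Campaign Blue
Mobile: Campaign Blue 36/72 = 50.0%, Variant 2 72/119 = 60.5% → Variant 2
Desktop: Campaign Blue 6/19 = 31.6%, Variant 2 4/19 = 21.1% → Campaign Blue
Overall: Campaign Blue 225/289 = 77.9%, Variant 2 277/374 = 74.1% → Campaign Blue
Neither sweeps: Campaign Blue wins 2 of 3 groups, Variant 2 wins 1. Campaign Blue wins overall but not every group — no Simpson reversal.

No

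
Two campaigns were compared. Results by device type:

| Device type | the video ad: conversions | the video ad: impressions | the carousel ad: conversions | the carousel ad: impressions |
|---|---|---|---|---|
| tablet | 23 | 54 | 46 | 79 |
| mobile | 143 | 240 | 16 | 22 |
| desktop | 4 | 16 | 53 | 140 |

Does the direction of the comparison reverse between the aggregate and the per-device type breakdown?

Tablet: the video ad 23/54 = 42.6%, the carousel ad 46/79 = 58.2% → the carousel ad
Mobile: the video ad 143/240 = 59.6%, the carousel ad 16/22 = 72.7% → the carousel ad
Desktop: the video ad 4/16 = 25.0%, the carousel ad 53/140 = 37.9% → the carousel ad
Overall: the video ad 170/310 = 54.8%, the carousel ad 115/241 = 47.7% → the video ad
The carousel ad wins each device group but the video ad wins overall — the comparison reverses. The carousel ad's impressions skew toward desktop, which has a lower base rate.

Yes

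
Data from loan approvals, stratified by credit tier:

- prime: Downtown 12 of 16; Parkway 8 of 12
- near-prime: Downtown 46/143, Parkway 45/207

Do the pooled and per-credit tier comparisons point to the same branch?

Prime: Downtown 12/16 = 75.0%, Parkway 8/12 = 66.7% → Downtown
Near-prime: Downtown 46/143 = 32.2%, Parkway 45/207 = 21.7% → Downtown
Overall: Downtown 58/159 = 36.5%, Parkway 53/219 = 24.2% → Downtown
Downtown wins overall and in every credit group — no reversal.

Yes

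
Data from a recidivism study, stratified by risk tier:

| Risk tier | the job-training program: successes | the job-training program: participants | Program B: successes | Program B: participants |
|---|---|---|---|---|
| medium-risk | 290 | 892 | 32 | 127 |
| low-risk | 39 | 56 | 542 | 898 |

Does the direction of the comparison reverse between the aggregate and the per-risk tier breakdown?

Medium-risk: the job-training program 290/892 = 32.5%, Program B 32/127 = 25.2% → the job-training program
Low-risk: the job-training program 39/56 = 69.6%, Program B 542/898 = 60.4% → the job-training program
Overall: the job-training program 329/948 = 34.7%, Program B 574/1025 = 56.0% → Program B
The job-training program wins each risk group but Program B wins overall — the comparison reverses. The job-training program's participants skew toward medium-risk, which has a lower base rate.

Yes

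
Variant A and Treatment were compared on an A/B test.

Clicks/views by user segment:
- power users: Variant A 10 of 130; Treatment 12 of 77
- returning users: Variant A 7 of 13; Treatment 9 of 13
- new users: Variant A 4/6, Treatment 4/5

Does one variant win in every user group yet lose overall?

Power users: Variant A 10/130 = 7.7%, Treatment 12/77 = 15.6% → Treatment
Returning users: Variant A 7/13 = 53.8%, Treatment 9/13 = 69.2% → Treatment
New users: Variant A 4/6 = 66.7%, Treatment 4/5 = 80.0% → Treatment
Overall: Variant A 21/149 = 14.1%, Treatment 25/95 = 26.3% → Treatment
Treatment wins overall and in every user group — no reversal.

No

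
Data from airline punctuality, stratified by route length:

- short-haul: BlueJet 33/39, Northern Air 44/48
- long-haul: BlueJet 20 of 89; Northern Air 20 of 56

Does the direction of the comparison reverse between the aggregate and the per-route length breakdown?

No

Short-haul: BlueJet 33/39 = 84.6%, Northern Air 44/48 = 91.7% → Northern Air
Long-haul: BlueJet 20/89 = 22.5%, Northern Air 20/56 = 35.7% → Northern Air
Overall: BlueJet 53/128 = 41.4%, Northern Air 64/104 = 61.5% → Northern Air
Northern Air wins overall and in every route group — no reversal.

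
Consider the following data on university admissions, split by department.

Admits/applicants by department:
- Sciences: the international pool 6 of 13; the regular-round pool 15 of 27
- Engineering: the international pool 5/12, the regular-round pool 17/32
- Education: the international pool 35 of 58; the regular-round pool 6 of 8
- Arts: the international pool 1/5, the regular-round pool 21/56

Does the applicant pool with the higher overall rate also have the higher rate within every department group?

Sciences: the international pool 6/13 = 46.2%, the regular-round pool 15/27 = 55.6% → the regular-round pool
Engineering: the international pool 5/12 = 41.7%, the regular-round pool 17/32 = 53.1% → the regular-round pool
Education: the international pool 35/58 = 60.3%, the regular-round pool 6/8 = 75.0% → the regular-round pool
Arts: the international pool 1/5 = 20.0%, the regular-round pool 21/56 = 37.5% → the regular-round pool
Overall: the international pool 47/88 = 53.4%, the regular-round pool 59/123 = 48.0% → the international pool
The regular-round pool wins each department group but the international pool wins overall — the comparison reverses. The regular-round pool's applicants skew toward Arts, which has a lower base rate.

No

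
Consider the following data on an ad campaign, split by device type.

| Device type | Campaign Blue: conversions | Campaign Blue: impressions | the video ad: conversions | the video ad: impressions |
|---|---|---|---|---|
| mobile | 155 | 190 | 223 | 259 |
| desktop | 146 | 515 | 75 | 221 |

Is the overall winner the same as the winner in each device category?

Yes

Mobile: Campaign Blue 155/190 = 81.6%, the video ad 223/259 = 86.1% → the video ad
Desktop: Campaign Blue 146/515 = 28.3%, the video ad 75/221 = 33.9% → the video ad
Overall: Campaign Blue 301/705 = 42.7%, the video ad 298/480 = 62.1% → the video ad
The video ad wins overall and in every device group — no reversal.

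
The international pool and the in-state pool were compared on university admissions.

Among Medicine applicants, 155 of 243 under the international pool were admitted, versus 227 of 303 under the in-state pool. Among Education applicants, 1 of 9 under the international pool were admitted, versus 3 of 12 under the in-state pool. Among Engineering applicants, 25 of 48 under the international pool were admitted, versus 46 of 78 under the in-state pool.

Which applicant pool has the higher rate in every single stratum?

the in-state pool

Medicine: the international pool 155/243 = 63.8%, the in-state pool 227/303 = 74.9% → the in-state pool
Education: the international pool 1/9 = 11.1%, the in-state pool 3/12 = 25.0% → the in-state pool
Engineering: the international pool 25/48 = 52.1%, the in-state pool 46/78 = 59.0% → the in-state pool
The in-state pool has the higher rate in all 3 groups.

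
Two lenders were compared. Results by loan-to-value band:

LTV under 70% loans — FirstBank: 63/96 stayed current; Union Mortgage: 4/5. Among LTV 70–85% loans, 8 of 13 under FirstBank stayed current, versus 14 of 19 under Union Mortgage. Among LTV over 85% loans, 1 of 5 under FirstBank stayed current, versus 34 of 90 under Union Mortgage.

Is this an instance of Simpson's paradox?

Yes

LTV under 70%: FirstBank 63/96 = 65.6%, Union Mortgage 4/5 = 80.0% → Union Mortgage
LTV 70–85%: FirstBank 8/13 = 61.5%, Union Mortgage 14/19 = 73.7% → Union Mortgage
LTV over 85%: FirstBank 1/5 = 20.0%, Union Mortgage 34/90 = 37.8% → Union Mortgage
Overall: FirstBank 72/114 = 63.2%, Union Mortgage 52/114 = 45.6% → FirstBank
Union Mortgage wins each loan-to-value group but FirstBank wins overall — the comparison reverses. Union Mortgage's loans skew toward LTV over 85%, which has a lower base rate.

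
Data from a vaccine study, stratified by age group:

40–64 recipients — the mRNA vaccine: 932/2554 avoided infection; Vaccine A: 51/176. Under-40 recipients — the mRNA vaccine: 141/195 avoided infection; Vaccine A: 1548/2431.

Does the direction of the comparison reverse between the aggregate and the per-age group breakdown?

Yes

40–64: the mRNA vaccine 932/2554 = 36.5%, Vaccine A 51/176 = 29.0% → the mRNA vaccine
Under-40: the mRNA vaccine 141/195 = 72.3%, Vaccine A 1548/2431 = 63.7% → the mRNA vaccine
Overall: the mRNA vaccine 1073/2749 = 39.0%, Vaccine A 1599/2607 = 61.3% → Vaccine A
The mRNA vaccine wins each age group but Vaccine A wins overall — the comparison reverses. The mRNA vaccine's recipients skew toward 40–64, which has a lower base rate.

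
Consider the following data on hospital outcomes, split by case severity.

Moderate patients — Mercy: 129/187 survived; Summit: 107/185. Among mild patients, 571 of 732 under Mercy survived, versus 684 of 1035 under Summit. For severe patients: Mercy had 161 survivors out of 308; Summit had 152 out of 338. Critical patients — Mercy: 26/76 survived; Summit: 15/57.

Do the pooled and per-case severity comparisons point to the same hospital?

Moderate: Mercy 129/187 = 69.0%, Summit 107/185 = 57.8% → Mercy
Mild: Mercy 571/732 = 78.0%, Summit 684/1035 = 66.1% → Mercy
Severe: Mercy 161/308 = 52.3%, Summit 152/338 = 45.0% → Mercy
Critical: Mercy 26/76 = 34.2%, Summit 15/57 = 26.3% → Mercy
Overall: Mercy 887/1303 = 68.1%, Summit 958/1615 = 59.3% → Mercy
Mercy wins overall and in every case group — no reversal.

Yes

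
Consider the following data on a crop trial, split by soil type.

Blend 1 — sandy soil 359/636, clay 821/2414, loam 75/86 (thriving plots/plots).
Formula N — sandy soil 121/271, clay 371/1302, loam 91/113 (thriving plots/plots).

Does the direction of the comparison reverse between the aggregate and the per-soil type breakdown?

No

Sandy soil: Blend 1 359/636 = 56.4%, Formula N 121/271 = 44.6% → Blend 1
Clay: Blend 1 821/2414 = 34.0%, Formula N 371/1302 = 28.5% → Blend 1
Loam: Blend 1 75/86 = 87.2%, Formula N 91/113 = 80.5% → Blend 1
Overall: Blend 1 1255/3136 = 40.0%, Formula N 583/1686 = 34.6% → Blend 1
Blend 1 wins overall and in every soil group — no reversal.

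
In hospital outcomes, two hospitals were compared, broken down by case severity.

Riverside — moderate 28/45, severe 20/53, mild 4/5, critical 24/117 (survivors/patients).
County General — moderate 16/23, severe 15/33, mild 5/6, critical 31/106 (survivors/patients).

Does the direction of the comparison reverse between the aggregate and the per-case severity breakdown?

Moderate: Riverside 28/45 = 62.2%, County General 16/23 = 69.6% → County General
Severe: Riverside 20/53 = 37.7%, County General 15/33 = 45.5% → County General
Mild: Riverside 4/5 = 80.0%, County General 5/6 = 83.3% → County General
Critical: Riverside 24/117 = 20.5%, County General 31/106 = 29.2% → County General
Overall: Riverside 76/220 = 34.5%, County General 67/168 = 39.9% → County General
County General wins overall and in every case group — no reversal.

No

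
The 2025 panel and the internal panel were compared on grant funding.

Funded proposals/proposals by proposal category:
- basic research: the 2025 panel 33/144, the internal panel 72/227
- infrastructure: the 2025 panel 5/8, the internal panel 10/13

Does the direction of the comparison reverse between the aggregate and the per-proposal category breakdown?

Basic research: the 2025 panel 33/144 = 22.9%, the internal panel 72/227 = 31.7% → the internal panel
Infrastructure: the 2025 panel 5/8 = 62.5%, the internal panel 10/13 = 76.9% → the internal panel
Overall: the 2025 panel 38/152 = 25.0%, the internal panel 82/240 = 34.2% → the internal panel
The internal panel wins overall and in every proposal group — no reversal.

No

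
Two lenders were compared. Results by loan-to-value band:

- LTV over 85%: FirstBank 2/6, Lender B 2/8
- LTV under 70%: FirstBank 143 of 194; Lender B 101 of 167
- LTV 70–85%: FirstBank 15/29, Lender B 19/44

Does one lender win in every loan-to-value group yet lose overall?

No

LTV over 85%: FirstBank 2/6 = 33.3%, Lender B 2/8 = 25.0% → FirstBank
LTV under 70%: FirstBank 143/194 = 73.7%, Lender B 101/167 = 60.5% → FirstBank
LTV 70–85%: FirstBank 15/29 = 51.7%, Lender B 19/44 = 43.2% → FirstBank
Overall: FirstBank 160/229 = 69.9%, Lender B 122/219 = 55.7% → FirstBank
FirstBank wins overall and in every loan-to-value group — no reversal.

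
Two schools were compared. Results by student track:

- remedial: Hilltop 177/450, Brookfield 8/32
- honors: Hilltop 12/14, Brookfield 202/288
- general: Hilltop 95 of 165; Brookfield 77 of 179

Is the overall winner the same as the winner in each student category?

Remedial: Hilltop 177/450 = 39.3%, Brookfield 8/32 = 25.0% → Hilltop
Honors: Hilltop 12/14 = 85.7%, Brookfield 202/288 = 70.1% → Hilltop
General: Hilltop 95/165 = 57.6%, Brookfield 77/179 = 43.0% → Hilltop
Overall: Hilltop 284/629 = 45.2%, Brookfield 287/499 = 57.5% → Brookfield
Hilltop wins each student group but Brookfield wins overall — the comparison reverses. Hilltop's students skew toward remedial, which has a lower base rate.

No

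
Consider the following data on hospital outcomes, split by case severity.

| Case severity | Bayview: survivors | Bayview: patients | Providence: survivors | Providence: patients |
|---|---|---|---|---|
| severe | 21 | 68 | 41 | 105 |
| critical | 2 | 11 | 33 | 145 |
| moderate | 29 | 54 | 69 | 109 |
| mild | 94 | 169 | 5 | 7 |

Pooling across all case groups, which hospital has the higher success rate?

Bayview

Severe: Bayview 21/68 = 30.9%, Providence 41/105 = 39.0% → Providence
Critical: Bayview 2/11 = 18.2%, Providence 33/145 = 22.8% → Providence
Moderate: Bayview 29/54 = 53.7%, Providence 69/109 = 63.3% → Providence
Mild: Bayview 94/169 = 55.6%, Providence 5/7 = 71.4% → Providence
Overall: Bayview 146/302 = 48.3%, Providence 148/366 = 40.4% → Bayview
(Providence wins every case group but Bayview wins overall — Providence's patients skew toward the low-rate critical group.)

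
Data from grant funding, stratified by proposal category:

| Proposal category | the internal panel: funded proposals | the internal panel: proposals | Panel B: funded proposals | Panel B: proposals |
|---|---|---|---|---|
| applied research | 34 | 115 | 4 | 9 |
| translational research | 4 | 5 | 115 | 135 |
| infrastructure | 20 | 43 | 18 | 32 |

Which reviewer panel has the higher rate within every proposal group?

Panel B

Applied research: the internal panel 34/115 = 29.6%, Panel B 4/9 = 44.4% → Panel B
Translational research: the internal panel 4/5 = 80.0%, Panel B 115/135 = 85.2% → Panel B
Infrastructure: the internal panel 20/43 = 46.5%, Panel B 18/32 = 56.2% → Panel B
Panel B has the higher rate in all 3 groups.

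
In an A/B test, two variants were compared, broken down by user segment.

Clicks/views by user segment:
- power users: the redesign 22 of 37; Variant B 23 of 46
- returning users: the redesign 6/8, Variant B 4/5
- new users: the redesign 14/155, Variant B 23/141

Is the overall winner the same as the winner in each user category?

Power users: the redesign 22/37 = 59.5%, Variant B 23/46 = 50.0% → the redesign
Returning users: the redesign 6/8 = 75.0%, Variant B 4/5 = 80.0% → Variant B
New users: the redesign 14/155 = 9.0%, Variant B 23/141 = 16.3% → Variant B
Overall: the redesign 42/200 = 21.0%, Variant B 50/192 = 26.0% → Variant B
Neither sweeps: the redesign wins 1 of 3 groups, Variant B wins 2. Variant B wins overall but not every group — no Simpson reversal.

No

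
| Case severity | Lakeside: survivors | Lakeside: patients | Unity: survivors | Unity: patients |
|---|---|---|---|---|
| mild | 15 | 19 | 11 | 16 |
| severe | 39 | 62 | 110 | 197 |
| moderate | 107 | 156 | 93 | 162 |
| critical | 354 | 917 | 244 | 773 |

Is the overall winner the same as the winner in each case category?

Mild: Lakeside 15/19 = 78.9%, Unity 11/16 = 68.8% → Lakeside
Severe: Lakeside 39/62 = 62.9%, Unity 110/197 = 55.8% → Lakeside
Moderate: Lakeside 107/156 = 68.6%, Unity 93/162 = 57.4% → Lakeside
Critical: Lakeside 354/917 = 38.6%, Unity 244/773 = 31.6% → Lakeside
Overall: Lakeside 515/1154 = 44.6%, Unity 458/1148 = 39.9% → Lakeside
Lakeside wins overall and in every case group — no reversal.

Yes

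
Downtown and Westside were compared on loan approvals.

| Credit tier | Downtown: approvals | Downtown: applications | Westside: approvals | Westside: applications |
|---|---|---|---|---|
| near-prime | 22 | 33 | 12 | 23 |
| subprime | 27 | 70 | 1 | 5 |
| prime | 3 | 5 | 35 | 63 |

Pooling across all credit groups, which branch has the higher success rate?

Westside

Near-prime: Downtown 22/33 = 66.7%, Westside 12/23 = 52.2% → Downtown
Subprime: Downtown 27/70 = 38.6%, Westside 1/5 = 20.0% → Downtown
Prime: Downtown 3/5 = 60.0%, Westside 35/63 = 55.6% → Downtown
Overall: Downtown 52/108 = 48.1%, Westside 48/91 = 52.7% → Westside
(Downtown wins every credit group but Westside wins overall — Downtown's applications skew toward the low-rate subprime group.)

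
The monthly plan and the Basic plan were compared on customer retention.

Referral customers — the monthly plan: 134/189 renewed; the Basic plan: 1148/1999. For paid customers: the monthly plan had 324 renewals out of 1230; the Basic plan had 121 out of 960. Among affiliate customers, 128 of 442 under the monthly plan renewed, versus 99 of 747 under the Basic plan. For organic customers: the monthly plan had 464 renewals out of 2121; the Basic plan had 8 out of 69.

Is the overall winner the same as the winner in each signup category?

No

Referral: the monthly plan 134/189 = 70.9%, the Basic plan 1148/1999 = 57.4% → the monthly plan
Paid: the monthly plan 324/1230 = 26.3%, the Basic plan 121/960 = 12.6% → the monthly plan
Affiliate: the monthly plan 128/442 = 29.0%, the Basic plan 99/747 = 13.3% → the monthly plan
Organic: the monthly plan 464/2121 = 21.9%, the Basic plan 8/69 = 11.6% → the monthly plan
Overall: the monthly plan 1050/3982 = 26.4%, the Basic plan 1376/3775 = 36.5% → the Basic plan
The monthly plan wins each signup group but the Basic plan wins overall — the comparison reverses. The monthly plan's customers skew toward organic, which has a lower base rate.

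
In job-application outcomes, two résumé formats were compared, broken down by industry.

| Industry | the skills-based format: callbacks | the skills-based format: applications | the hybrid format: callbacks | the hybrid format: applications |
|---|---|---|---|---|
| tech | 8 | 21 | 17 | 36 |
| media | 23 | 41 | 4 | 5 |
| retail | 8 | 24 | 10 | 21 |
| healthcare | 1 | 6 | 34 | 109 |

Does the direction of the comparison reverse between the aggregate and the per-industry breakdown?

Yes

Tech: the skills-based format 8/21 = 38.1%, the hybrid format 17/36 = 47.2% → the hybrid format
Media: the skills-based format 23/41 = 56.1%, the hybrid format 4/5 = 80.0% → the hybrid format
Retail: the skills-based format 8/24 = 33.3%, the hybrid format 10/21 = 47.6% → the hybrid format
Healthcare: the skills-based format 1/6 = 16.7%, the hybrid format 34/109 = 31.2% → the hybrid format
Overall: the skills-based format 40/92 = 43.5%, the hybrid format 65/171 = 38.0% → the skills-based format
The hybrid format wins each industry group but the skills-based format wins overall — the comparison reverses. The hybrid format's applications skew toward healthcare, which has a lower base rate.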